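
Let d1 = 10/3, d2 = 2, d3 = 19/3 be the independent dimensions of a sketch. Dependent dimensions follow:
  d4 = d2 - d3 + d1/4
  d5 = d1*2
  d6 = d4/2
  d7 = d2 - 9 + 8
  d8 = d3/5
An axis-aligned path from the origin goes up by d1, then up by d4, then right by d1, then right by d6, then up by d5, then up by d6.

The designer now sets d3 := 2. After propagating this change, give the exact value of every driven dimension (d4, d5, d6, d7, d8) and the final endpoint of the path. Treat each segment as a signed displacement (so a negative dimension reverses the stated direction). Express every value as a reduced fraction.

Apply edit: d3 := 2
  d4 = d2 - d3 + d1/4 = 5/6
  d5 = d1*2 = 20/3
  d6 = d4/2 = 5/12
  d7 = d2 - 9 + 8 = 1
  d8 = d3/5 = 2/5
Walk from origin (0, 0):
  seg 1: up by d1 = 10/3 → (0, 10/3)
  seg 2: up by d4 = 5/6 → (0, 25/6)
  seg 3: right by d1 = 10/3 → (10/3, 25/6)
  seg 4: right by d6 = 5/12 → (15/4, 25/6)
  seg 5: up by d5 = 20/3 → (15/4, 65/6)
  seg 6: up by d6 = 5/12 → (15/4, 45/4)

d4 = 5/6
d5 = 20/3
d6 = 5/12
d7 = 1
d8 = 2/5
endpoint = (15/4, 45/4)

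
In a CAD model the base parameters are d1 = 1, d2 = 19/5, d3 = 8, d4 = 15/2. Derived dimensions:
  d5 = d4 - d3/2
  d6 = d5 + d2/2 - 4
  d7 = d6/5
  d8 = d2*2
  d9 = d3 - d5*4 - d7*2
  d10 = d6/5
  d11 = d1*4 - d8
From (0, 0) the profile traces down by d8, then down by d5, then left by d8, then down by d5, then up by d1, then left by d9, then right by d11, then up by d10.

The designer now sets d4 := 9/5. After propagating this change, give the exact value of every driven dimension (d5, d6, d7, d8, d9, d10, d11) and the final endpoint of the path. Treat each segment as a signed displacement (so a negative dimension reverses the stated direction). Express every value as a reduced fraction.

d5 = -11/5
d6 = -43/10
d7 = -43/50
d8 = 38/5
d9 = 463/25
d10 = -43/50
d11 = -18/5
endpoint = (-743/25, -153/50)

Apply edit: d4 := 9/5
  d5 = d4 - d3/2 = -11/5
  d6 = d5 + d2/2 - 4 = -43/10
  d7 = d6/5 = -43/50
  d8 = d2*2 = 38/5
  d9 = d3 - d5*4 - d7*2 = 463/25
  d10 = d6/5 = -43/50
  d11 = d1*4 - d8 = -18/5
Walk from origin (0, 0):
  seg 1: down by d8 = 38/5 → (0, -38/5)
  seg 2: down by d5 = -11/5 → (0, -27/5)
  seg 3: left by d8 = 38/5 → (-38/5, -27/5)
  seg 4: down by d5 = -11/5 → (-38/5, -16/5)
  seg 5: up by d1 = 1 → (-38/5, -11/5)
  seg 6: left by d9 = 463/25 → (-653/25, -11/5)
  seg 7: right by d11 = -18/5 → (-743/25, -11/5)
  seg 8: up by d10 = -43/50 → (-743/25, -153/50)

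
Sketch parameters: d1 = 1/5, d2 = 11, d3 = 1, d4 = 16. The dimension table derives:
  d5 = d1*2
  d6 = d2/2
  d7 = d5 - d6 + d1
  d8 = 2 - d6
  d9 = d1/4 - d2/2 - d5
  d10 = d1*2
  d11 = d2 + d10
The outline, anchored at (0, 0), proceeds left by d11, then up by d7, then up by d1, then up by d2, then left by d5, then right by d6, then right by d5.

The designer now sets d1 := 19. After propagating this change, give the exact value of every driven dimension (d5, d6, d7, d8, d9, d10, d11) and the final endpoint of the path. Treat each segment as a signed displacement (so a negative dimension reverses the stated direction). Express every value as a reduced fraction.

Apply edit: d1 := 19
  d5 = d1*2 = 38
  d6 = d2/2 = 11/2
  d7 = d5 - d6 + d1 = 103/2
  d8 = 2 - d6 = -7/2
  d9 = d1/4 - d2/2 - d5 = -155/4
  d10 = d1*2 = 38
  d11 = d2 + d10 = 49
Walk from origin (0, 0):
  seg 1: left by d11 = 49 → (-49, 0)
  seg 2: up by d7 = 103/2 → (-49, 103/2)
  seg 3: up by d1 = 19 → (-49, 141/2)
  seg 4: up by d2 = 11 → (-49, 163/2)
  seg 5: left by d5 = 38 → (-87, 163/2)
  seg 6: right by d6 = 11/2 → (-163/2, 163/2)
  seg 7: right by d5 = 38 → (-87/2, 163/2)

d5 = 38
d6 = 11/2
d7 = 103/2
d8 = -7/2
d9 = -155/4
d10 = 38
d11 = 49
endpoint = (-87/2, 163/2)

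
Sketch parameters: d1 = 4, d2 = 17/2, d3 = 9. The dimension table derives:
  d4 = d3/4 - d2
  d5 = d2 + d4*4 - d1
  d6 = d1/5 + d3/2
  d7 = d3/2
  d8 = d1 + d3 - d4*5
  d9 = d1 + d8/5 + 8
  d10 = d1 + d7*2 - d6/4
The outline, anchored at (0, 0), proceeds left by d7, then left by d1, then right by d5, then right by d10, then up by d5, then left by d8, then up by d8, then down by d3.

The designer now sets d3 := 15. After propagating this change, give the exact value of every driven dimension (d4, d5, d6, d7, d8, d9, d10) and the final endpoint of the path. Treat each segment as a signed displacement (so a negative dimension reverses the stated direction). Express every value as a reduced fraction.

Apply edit: d3 := 15
  d4 = d3/4 - d2 = -19/4
  d5 = d2 + d4*4 - d1 = -29/2
  d6 = d1/5 + d3/2 = 83/10
  d7 = d3/2 = 15/2
  d8 = d1 + d3 - d4*5 = 171/4
  d9 = d1 + d8/5 + 8 = 411/20
  d10 = d1 + d7*2 - d6/4 = 677/40
Walk from origin (0, 0):
  seg 1: left by d7 = 15/2 → (-15/2, 0)
  seg 2: left by d1 = 4 → (-23/2, 0)
  seg 3: right by d5 = -29/2 → (-26, 0)
  seg 4: right by d10 = 677/40 → (-363/40, 0)
  seg 5: up by d5 = -29/2 → (-363/40, -29/2)
  seg 6: left by d8 = 171/4 → (-2073/40, -29/2)
  seg 7: up by d8 = 171/4 → (-2073/40, 113/4)
  seg 8: down by d3 = 15 → (-2073/40, 53/4)

d4 = -19/4
d5 = -29/2
d6 = 83/10
d7 = 15/2
d8 = 171/4
d9 = 411/20
d10 = 677/40
endpoint = (-2073/40, 53/4)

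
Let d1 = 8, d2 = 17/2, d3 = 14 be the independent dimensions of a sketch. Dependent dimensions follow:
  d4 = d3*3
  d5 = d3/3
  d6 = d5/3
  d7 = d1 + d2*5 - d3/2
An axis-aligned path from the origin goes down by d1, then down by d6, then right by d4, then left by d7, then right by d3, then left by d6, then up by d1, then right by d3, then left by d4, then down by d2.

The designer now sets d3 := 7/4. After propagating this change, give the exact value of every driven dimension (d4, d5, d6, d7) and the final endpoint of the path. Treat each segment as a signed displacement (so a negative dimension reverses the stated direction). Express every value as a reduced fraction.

d4 = 21/4
d5 = 7/12
d6 = 7/36
d7 = 397/8
endpoint = (-3335/72, -313/36)

Apply edit: d3 := 7/4
  d4 = d3*3 = 21/4
  d5 = d3/3 = 7/12
  d6 = d5/3 = 7/36
  d7 = d1 + d2*5 - d3/2 = 397/8
Walk from origin (0, 0):
  seg 1: down by d1 = 8 → (0, -8)
  seg 2: down by d6 = 7/36 → (0, -295/36)
  seg 3: right by d4 = 21/4 → (21/4, -295/36)
  seg 4: left by d7 = 397/8 → (-355/8, -295/36)
  seg 5: right by d3 = 7/4 → (-341/8, -295/36)
  seg 6: left by d6 = 7/36 → (-3083/72, -295/36)
  seg 7: up by d1 = 8 → (-3083/72, -7/36)
  seg 8: right by d3 = 7/4 → (-2957/72, -7/36)
  seg 9: left by d4 = 21/4 → (-3335/72, -7/36)
  seg 10: down by d2 = 17/2 → (-3335/72, -313/36)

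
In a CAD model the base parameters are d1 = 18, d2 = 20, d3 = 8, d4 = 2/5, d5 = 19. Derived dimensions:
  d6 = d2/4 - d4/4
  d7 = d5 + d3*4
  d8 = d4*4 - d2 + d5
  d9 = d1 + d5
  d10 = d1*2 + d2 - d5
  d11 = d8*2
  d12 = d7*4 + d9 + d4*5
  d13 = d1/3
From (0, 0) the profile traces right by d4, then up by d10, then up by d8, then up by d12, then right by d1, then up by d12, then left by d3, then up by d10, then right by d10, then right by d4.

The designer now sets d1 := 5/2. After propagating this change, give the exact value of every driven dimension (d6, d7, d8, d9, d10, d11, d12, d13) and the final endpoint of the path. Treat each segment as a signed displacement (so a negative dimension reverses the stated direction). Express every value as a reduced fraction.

d6 = 49/10
d7 = 51
d8 = 3/5
d9 = 43/2
d10 = 6
d11 = 6/5
d12 = 455/2
d13 = 5/6
endpoint = (13/10, 2338/5)

Apply edit: d1 := 5/2
  d6 = d2/4 - d4/4 = 49/10
  d7 = d5 + d3*4 = 51
  d8 = d4*4 - d2 + d5 = 3/5
  d9 = d1 + d5 = 43/2
  d10 = d1*2 + d2 - d5 = 6
  d11 = d8*2 = 6/5
  d12 = d7*4 + d9 + d4*5 = 455/2
  d13 = d1/3 = 5/6
Walk from origin (0, 0):
  seg 1: right by d4 = 2/5 → (2/5, 0)
  seg 2: up by d10 = 6 → (2/5, 6)
  seg 3: up by d8 = 3/5 → (2/5, 33/5)
  seg 4: up by d12 = 455/2 → (2/5, 2341/10)
  seg 5: right by d1 = 5/2 → (29/10, 2341/10)
  seg 6: up by d12 = 455/2 → (29/10, 2308/5)
  seg 7: left by d3 = 8 → (-51/10, 2308/5)
  seg 8: up by d10 = 6 → (-51/10, 2338/5)
  seg 9: right by d10 = 6 → (9/10, 2338/5)
  seg 10: right by d4 = 2/5 → (13/10, 2338/5)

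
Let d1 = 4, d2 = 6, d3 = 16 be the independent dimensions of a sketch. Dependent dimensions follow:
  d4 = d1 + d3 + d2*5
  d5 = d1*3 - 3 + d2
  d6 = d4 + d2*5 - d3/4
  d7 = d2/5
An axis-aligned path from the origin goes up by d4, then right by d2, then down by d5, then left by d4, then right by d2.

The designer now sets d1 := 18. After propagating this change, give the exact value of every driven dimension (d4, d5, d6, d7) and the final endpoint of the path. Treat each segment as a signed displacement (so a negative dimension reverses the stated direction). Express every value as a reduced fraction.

Apply edit: d1 := 18
  d4 = d1 + d3 + d2*5 = 64
  d5 = d1*3 - 3 + d2 = 57
  d6 = d4 + d2*5 - d3/4 = 90
  d7 = d2/5 = 6/5
Walk from origin (0, 0):
  seg 1: up by d4 = 64 → (0, 64)
  seg 2: right by d2 = 6 → (6, 64)
  seg 3: down by d5 = 57 → (6, 7)
  seg 4: left by d4 = 64 → (-58, 7)
  seg 5: right by d2 = 6 → (-52, 7)

d4 = 64
d5 = 57
d6 = 90
d7 = 6/5
endpoint = (-52, 7)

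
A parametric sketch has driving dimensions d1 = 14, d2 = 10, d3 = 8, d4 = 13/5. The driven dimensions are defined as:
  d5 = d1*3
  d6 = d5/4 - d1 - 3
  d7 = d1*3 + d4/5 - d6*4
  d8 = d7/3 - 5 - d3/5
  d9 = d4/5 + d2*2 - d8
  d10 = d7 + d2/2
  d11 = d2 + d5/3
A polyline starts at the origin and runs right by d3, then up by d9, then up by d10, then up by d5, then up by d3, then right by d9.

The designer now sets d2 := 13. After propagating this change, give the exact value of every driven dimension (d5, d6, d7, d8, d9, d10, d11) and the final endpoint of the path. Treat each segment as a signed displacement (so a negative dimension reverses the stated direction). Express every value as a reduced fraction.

Apply edit: d2 := 13
  d5 = d1*3 = 42
  d6 = d5/4 - d1 - 3 = -13/2
  d7 = d1*3 + d4/5 - d6*4 = 1713/25
  d8 = d7/3 - 5 - d3/5 = 406/25
  d9 = d4/5 + d2*2 - d8 = 257/25
  d10 = d7 + d2/2 = 3751/50
  d11 = d2 + d5/3 = 27
Walk from origin (0, 0):
  seg 1: right by d3 = 8 → (8, 0)
  seg 2: up by d9 = 257/25 → (8, 257/25)
  seg 3: up by d10 = 3751/50 → (8, 853/10)
  seg 4: up by d5 = 42 → (8, 1273/10)
  seg 5: up by d3 = 8 → (8, 1353/10)
  seg 6: right by d9 = 257/25 → (457/25, 1353/10)

d5 = 42
d6 = -13/2
d7 = 1713/25
d8 = 406/25
d9 = 257/25
d10 = 3751/50
d11 = 27
endpoint = (457/25, 1353/10)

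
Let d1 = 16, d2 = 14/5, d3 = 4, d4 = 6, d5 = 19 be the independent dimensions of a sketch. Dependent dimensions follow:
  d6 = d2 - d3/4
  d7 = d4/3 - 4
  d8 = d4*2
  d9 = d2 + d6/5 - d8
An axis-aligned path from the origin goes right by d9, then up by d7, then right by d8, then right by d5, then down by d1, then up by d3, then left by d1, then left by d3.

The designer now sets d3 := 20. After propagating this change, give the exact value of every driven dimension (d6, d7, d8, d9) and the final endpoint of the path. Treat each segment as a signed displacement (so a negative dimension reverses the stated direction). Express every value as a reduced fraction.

Apply edit: d3 := 20
  d6 = d2 - d3/4 = -11/5
  d7 = d4/3 - 4 = -2
  d8 = d4*2 = 12
  d9 = d2 + d6/5 - d8 = -241/25
Walk from origin (0, 0):
  seg 1: right by d9 = -241/25 → (-241/25, 0)
  seg 2: up by d7 = -2 → (-241/25, -2)
  seg 3: right by d8 = 12 → (59/25, -2)
  seg 4: right by d5 = 19 → (534/25, -2)
  seg 5: down by d1 = 16 → (534/25, -18)
  seg 6: up by d3 = 20 → (534/25, 2)
  seg 7: left by d1 = 16 → (134/25, 2)
  seg 8: left by d3 = 20 → (-366/25, 2)

d6 = -11/5
d7 = -2
d8 = 12
d9 = -241/25
endpoint = (-366/25, 2)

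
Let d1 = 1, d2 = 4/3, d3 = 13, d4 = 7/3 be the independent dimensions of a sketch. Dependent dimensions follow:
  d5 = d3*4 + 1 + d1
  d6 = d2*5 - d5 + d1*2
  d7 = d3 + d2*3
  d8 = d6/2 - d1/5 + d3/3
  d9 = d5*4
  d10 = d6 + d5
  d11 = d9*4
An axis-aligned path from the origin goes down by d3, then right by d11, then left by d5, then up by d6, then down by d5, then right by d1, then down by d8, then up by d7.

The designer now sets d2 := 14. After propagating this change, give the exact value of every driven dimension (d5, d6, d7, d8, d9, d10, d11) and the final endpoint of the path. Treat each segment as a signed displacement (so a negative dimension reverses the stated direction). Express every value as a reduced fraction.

Apply edit: d2 := 14
  d5 = d3*4 + 1 + d1 = 54
  d6 = d2*5 - d5 + d1*2 = 18
  d7 = d3 + d2*3 = 55
  d8 = d6/2 - d1/5 + d3/3 = 197/15
  d9 = d5*4 = 216
  d10 = d6 + d5 = 72
  d11 = d9*4 = 864
Walk from origin (0, 0):
  seg 1: down by d3 = 13 → (0, -13)
  seg 2: right by d11 = 864 → (864, -13)
  seg 3: left by d5 = 54 → (810, -13)
  seg 4: up by d6 = 18 → (810, 5)
  seg 5: down by d5 = 54 → (810, -49)
  seg 6: right by d1 = 1 → (811, -49)
  seg 7: down by d8 = 197/15 → (811, -932/15)
  seg 8: up by d7 = 55 → (811, -107/15)

d5 = 54
d6 = 18
d7 = 55
d8 = 197/15
d9 = 216
d10 = 72
d11 = 864
endpoint = (811, -107/15)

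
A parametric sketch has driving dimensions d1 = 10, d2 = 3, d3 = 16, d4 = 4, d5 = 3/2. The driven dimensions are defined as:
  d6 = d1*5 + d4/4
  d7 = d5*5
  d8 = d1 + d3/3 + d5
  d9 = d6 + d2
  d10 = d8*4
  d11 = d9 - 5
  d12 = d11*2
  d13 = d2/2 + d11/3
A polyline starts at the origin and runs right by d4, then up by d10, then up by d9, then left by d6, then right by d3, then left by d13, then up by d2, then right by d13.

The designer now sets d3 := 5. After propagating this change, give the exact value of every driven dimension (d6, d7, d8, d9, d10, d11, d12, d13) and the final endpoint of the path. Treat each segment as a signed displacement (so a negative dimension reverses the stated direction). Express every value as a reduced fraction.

d6 = 51
d7 = 15/2
d8 = 79/6
d9 = 54
d10 = 158/3
d11 = 49
d12 = 98
d13 = 107/6
endpoint = (-42, 329/3)

Apply edit: d3 := 5
  d6 = d1*5 + d4/4 = 51
  d7 = d5*5 = 15/2
  d8 = d1 + d3/3 + d5 = 79/6
  d9 = d6 + d2 = 54
  d10 = d8*4 = 158/3
  d11 = d9 - 5 = 49
  d12 = d11*2 = 98
  d13 = d2/2 + d11/3 = 107/6
Walk from origin (0, 0):
  seg 1: right by d4 = 4 → (4, 0)
  seg 2: up by d10 = 158/3 → (4, 158/3)
  seg 3: up by d9 = 54 → (4, 320/3)
  seg 4: left by d6 = 51 → (-47, 320/3)
  seg 5: right by d3 = 5 → (-42, 320/3)
  seg 6: left by d13 = 107/6 → (-359/6, 320/3)
  seg 7: up by d2 = 3 → (-359/6, 329/3)
  seg 8: right by d13 = 107/6 → (-42, 329/3)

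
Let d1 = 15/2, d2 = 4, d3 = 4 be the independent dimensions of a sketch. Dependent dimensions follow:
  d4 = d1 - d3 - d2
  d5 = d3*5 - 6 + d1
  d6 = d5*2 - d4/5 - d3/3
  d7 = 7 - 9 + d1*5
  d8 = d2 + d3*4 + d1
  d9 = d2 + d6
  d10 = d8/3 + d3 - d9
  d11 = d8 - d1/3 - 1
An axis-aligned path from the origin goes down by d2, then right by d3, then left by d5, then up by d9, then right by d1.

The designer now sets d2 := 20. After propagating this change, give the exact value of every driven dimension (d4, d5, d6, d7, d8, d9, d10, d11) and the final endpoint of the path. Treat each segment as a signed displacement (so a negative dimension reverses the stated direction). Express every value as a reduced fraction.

Apply edit: d2 := 20
  d4 = d1 - d3 - d2 = -33/2
  d5 = d3*5 - 6 + d1 = 43/2
  d6 = d5*2 - d4/5 - d3/3 = 1349/30
  d7 = 7 - 9 + d1*5 = 71/2
  d8 = d2 + d3*4 + d1 = 87/2
  d9 = d2 + d6 = 1949/30
  d10 = d8/3 + d3 - d9 = -697/15
  d11 = d8 - d1/3 - 1 = 40
Walk from origin (0, 0):
  seg 1: down by d2 = 20 → (0, -20)
  seg 2: right by d3 = 4 → (4, -20)
  seg 3: left by d5 = 43/2 → (-35/2, -20)
  seg 4: up by d9 = 1949/30 → (-35/2, 1349/30)
  seg 5: right by d1 = 15/2 → (-10, 1349/30)

d4 = -33/2
d5 = 43/2
d6 = 1349/30
d7 = 71/2
d8 = 87/2
d9 = 1949/30
d10 = -697/15
d11 = 40
endpoint = (-10, 1349/30)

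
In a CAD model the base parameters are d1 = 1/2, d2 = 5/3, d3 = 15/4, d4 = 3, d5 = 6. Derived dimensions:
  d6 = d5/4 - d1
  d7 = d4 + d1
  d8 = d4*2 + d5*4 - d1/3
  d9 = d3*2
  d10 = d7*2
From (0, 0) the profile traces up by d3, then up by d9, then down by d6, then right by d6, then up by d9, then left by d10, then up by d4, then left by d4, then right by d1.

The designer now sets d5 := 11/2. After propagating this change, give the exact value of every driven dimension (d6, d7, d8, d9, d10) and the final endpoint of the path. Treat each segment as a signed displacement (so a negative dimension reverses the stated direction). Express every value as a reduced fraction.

d6 = 7/8
d7 = 7/2
d8 = 167/6
d9 = 15/2
d10 = 7
endpoint = (-69/8, 167/8)

Apply edit: d5 := 11/2
  d6 = d5/4 - d1 = 7/8
  d7 = d4 + d1 = 7/2
  d8 = d4*2 + d5*4 - d1/3 = 167/6
  d9 = d3*2 = 15/2
  d10 = d7*2 = 7
Walk from origin (0, 0):
  seg 1: up by d3 = 15/4 → (0, 15/4)
  seg 2: up by d9 = 15/2 → (0, 45/4)
  seg 3: down by d6 = 7/8 → (0, 83/8)
  seg 4: right by d6 = 7/8 → (7/8, 83/8)
  seg 5: up by d9 = 15/2 → (7/8, 143/8)
  seg 6: left by d10 = 7 → (-49/8, 143/8)
  seg 7: up by d4 = 3 → (-49/8, 167/8)
  seg 8: left by d4 = 3 → (-73/8, 167/8)
  seg 9: right by d1 = 1/2 → (-69/8, 167/8)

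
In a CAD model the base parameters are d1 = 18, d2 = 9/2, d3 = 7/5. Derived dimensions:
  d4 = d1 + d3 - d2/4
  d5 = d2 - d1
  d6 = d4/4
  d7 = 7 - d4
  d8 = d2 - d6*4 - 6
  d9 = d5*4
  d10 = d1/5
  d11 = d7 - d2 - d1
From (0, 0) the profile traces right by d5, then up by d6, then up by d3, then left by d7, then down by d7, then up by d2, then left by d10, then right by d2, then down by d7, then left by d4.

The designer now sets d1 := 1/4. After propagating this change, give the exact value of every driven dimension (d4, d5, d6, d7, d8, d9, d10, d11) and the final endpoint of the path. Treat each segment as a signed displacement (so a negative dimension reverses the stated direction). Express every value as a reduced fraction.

d4 = 21/40
d5 = 17/4
d6 = 21/160
d7 = 259/40
d8 = -81/40
d9 = 17
d10 = 1/20
d11 = 69/40
endpoint = (17/10, -1107/160)

Apply edit: d1 := 1/4
  d4 = d1 + d3 - d2/4 = 21/40
  d5 = d2 - d1 = 17/4
  d6 = d4/4 = 21/160
  d7 = 7 - d4 = 259/40
  d8 = d2 - d6*4 - 6 = -81/40
  d9 = d5*4 = 17
  d10 = d1/5 = 1/20
  d11 = d7 - d2 - d1 = 69/40
Walk from origin (0, 0):
  seg 1: right by d5 = 17/4 → (17/4, 0)
  seg 2: up by d6 = 21/160 → (17/4, 21/160)
  seg 3: up by d3 = 7/5 → (17/4, 49/32)
  seg 4: left by d7 = 259/40 → (-89/40, 49/32)
  seg 5: down by d7 = 259/40 → (-89/40, -791/160)
  seg 6: up by d2 = 9/2 → (-89/40, -71/160)
  seg 7: left by d10 = 1/20 → (-91/40, -71/160)
  seg 8: right by d2 = 9/2 → (89/40, -71/160)
  seg 9: down by d7 = 259/40 → (89/40, -1107/160)
  seg 10: left by d4 = 21/40 → (17/10, -1107/160)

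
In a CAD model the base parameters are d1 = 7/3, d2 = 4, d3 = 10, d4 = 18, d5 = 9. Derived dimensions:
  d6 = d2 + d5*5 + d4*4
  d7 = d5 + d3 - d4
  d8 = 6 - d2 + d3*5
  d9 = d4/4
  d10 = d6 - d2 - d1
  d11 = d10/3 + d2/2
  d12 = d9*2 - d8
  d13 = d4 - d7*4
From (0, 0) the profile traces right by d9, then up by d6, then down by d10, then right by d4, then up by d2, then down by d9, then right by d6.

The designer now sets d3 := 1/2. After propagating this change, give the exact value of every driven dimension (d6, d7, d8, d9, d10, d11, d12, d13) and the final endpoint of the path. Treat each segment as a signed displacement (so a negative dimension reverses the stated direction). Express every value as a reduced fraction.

d6 = 121
d7 = -17/2
d8 = 9/2
d9 = 9/2
d10 = 344/3
d11 = 362/9
d12 = 9/2
d13 = 52
endpoint = (287/2, 35/6)

Apply edit: d3 := 1/2
  d6 = d2 + d5*5 + d4*4 = 121
  d7 = d5 + d3 - d4 = -17/2
  d8 = 6 - d2 + d3*5 = 9/2
  d9 = d4/4 = 9/2
  d10 = d6 - d2 - d1 = 344/3
  d11 = d10/3 + d2/2 = 362/9
  d12 = d9*2 - d8 = 9/2
  d13 = d4 - d7*4 = 52
Walk from origin (0, 0):
  seg 1: right by d9 = 9/2 → (9/2, 0)
  seg 2: up by d6 = 121 → (9/2, 121)
  seg 3: down by d10 = 344/3 → (9/2, 19/3)
  seg 4: right by d4 = 18 → (45/2, 19/3)
  seg 5: up by d2 = 4 → (45/2, 31/3)
  seg 6: down by d9 = 9/2 → (45/2, 35/6)
  seg 7: right by d6 = 121 → (287/2, 35/6)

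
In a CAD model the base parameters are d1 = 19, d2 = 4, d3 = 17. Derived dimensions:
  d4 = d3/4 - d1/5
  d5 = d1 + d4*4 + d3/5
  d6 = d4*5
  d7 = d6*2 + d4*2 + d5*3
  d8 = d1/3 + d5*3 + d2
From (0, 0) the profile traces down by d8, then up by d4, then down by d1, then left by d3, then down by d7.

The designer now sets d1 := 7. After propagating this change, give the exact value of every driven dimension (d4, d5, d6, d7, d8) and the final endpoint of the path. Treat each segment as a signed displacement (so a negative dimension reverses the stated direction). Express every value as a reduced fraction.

d4 = 57/20
d5 = 109/5
d6 = 57/4
d7 = 498/5
d8 = 1076/15
endpoint = (-17, -10529/60)

Apply edit: d1 := 7
  d4 = d3/4 - d1/5 = 57/20
  d5 = d1 + d4*4 + d3/5 = 109/5
  d6 = d4*5 = 57/4
  d7 = d6*2 + d4*2 + d5*3 = 498/5
  d8 = d1/3 + d5*3 + d2 = 1076/15
Walk from origin (0, 0):
  seg 1: down by d8 = 1076/15 → (0, -1076/15)
  seg 2: up by d4 = 57/20 → (0, -4133/60)
  seg 3: down by d1 = 7 → (0, -4553/60)
  seg 4: left by d3 = 17 → (-17, -4553/60)
  seg 5: down by d7 = 498/5 → (-17, -10529/60)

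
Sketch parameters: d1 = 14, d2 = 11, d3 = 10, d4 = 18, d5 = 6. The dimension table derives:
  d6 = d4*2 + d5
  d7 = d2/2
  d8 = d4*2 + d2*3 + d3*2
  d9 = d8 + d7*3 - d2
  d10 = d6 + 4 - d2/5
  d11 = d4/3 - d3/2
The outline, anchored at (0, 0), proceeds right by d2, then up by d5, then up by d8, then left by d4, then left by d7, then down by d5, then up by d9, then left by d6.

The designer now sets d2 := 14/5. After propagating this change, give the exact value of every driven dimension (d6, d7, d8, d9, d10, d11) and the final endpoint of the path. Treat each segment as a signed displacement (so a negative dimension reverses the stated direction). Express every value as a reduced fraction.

d6 = 42
d7 = 7/5
d8 = 322/5
d9 = 329/5
d10 = 1136/25
d11 = 1
endpoint = (-293/5, 651/5)

Apply edit: d2 := 14/5
  d6 = d4*2 + d5 = 42
  d7 = d2/2 = 7/5
  d8 = d4*2 + d2*3 + d3*2 = 322/5
  d9 = d8 + d7*3 - d2 = 329/5
  d10 = d6 + 4 - d2/5 = 1136/25
  d11 = d4/3 - d3/2 = 1
Walk from origin (0, 0):
  seg 1: right by d2 = 14/5 → (14/5, 0)
  seg 2: up by d5 = 6 → (14/5, 6)
  seg 3: up by d8 = 322/5 → (14/5, 352/5)
  seg 4: left by d4 = 18 → (-76/5, 352/5)
  seg 5: left by d7 = 7/5 → (-83/5, 352/5)
  seg 6: down by d5 = 6 → (-83/5, 322/5)
  seg 7: up by d9 = 329/5 → (-83/5, 651/5)
  seg 8: left by d6 = 42 → (-293/5, 651/5)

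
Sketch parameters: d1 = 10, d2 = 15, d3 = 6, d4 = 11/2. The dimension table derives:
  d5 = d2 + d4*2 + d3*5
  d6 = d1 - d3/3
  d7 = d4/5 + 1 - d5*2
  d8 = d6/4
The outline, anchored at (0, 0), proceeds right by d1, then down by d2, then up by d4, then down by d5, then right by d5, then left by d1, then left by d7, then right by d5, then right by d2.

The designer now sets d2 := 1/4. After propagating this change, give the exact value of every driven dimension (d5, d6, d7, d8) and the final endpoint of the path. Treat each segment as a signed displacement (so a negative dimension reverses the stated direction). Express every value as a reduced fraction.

Apply edit: d2 := 1/4
  d5 = d2 + d4*2 + d3*5 = 165/4
  d6 = d1 - d3/3 = 8
  d7 = d4/5 + 1 - d5*2 = -402/5
  d8 = d6/4 = 2
Walk from origin (0, 0):
  seg 1: right by d1 = 10 → (10, 0)
  seg 2: down by d2 = 1/4 → (10, -1/4)
  seg 3: up by d4 = 11/2 → (10, 21/4)
  seg 4: down by d5 = 165/4 → (10, -36)
  seg 5: right by d5 = 165/4 → (205/4, -36)
  seg 6: left by d1 = 10 → (165/4, -36)
  seg 7: left by d7 = -402/5 → (2433/20, -36)
  seg 8: right by d5 = 165/4 → (1629/10, -36)
  seg 9: right by d2 = 1/4 → (3263/20, -36)

d5 = 165/4
d6 = 8
d7 = -402/5
d8 = 2
endpoint = (3263/20, -36)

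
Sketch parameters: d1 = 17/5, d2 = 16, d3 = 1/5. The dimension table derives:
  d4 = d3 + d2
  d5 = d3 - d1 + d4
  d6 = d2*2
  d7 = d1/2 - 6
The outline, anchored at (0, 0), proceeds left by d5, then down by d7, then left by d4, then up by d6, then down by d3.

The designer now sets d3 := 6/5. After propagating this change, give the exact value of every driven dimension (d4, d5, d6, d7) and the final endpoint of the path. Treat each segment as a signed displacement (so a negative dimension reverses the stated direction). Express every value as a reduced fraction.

d4 = 86/5
d5 = 15
d6 = 32
d7 = -43/10
endpoint = (-161/5, 351/10)

Apply edit: d3 := 6/5
  d4 = d3 + d2 = 86/5
  d5 = d3 - d1 + d4 = 15
  d6 = d2*2 = 32
  d7 = d1/2 - 6 = -43/10
Walk from origin (0, 0):
  seg 1: left by d5 = 15 → (-15, 0)
  seg 2: down by d7 = -43/10 → (-15, 43/10)
  seg 3: left by d4 = 86/5 → (-161/5, 43/10)
  seg 4: up by d6 = 32 → (-161/5, 363/10)
  seg 5: down by d3 = 6/5 → (-161/5, 351/10)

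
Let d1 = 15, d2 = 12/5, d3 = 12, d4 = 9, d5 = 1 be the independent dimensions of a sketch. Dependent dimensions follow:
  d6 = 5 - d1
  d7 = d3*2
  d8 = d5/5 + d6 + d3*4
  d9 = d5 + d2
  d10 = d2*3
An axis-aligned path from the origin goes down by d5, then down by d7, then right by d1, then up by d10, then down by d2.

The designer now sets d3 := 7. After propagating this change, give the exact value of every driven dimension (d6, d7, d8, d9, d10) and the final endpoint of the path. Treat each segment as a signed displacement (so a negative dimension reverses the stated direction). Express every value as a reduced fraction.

d6 = -10
d7 = 14
d8 = 91/5
d9 = 17/5
d10 = 36/5
endpoint = (15, -51/5)

Apply edit: d3 := 7
  d6 = 5 - d1 = -10
  d7 = d3*2 = 14
  d8 = d5/5 + d6 + d3*4 = 91/5
  d9 = d5 + d2 = 17/5
  d10 = d2*3 = 36/5
Walk from origin (0, 0):
  seg 1: down by d5 = 1 → (0, -1)
  seg 2: down by d7 = 14 → (0, -15)
  seg 3: right by d1 = 15 → (15, -15)
  seg 4: up by d10 = 36/5 → (15, -39/5)
  seg 5: down by d2 = 12/5 → (15, -51/5)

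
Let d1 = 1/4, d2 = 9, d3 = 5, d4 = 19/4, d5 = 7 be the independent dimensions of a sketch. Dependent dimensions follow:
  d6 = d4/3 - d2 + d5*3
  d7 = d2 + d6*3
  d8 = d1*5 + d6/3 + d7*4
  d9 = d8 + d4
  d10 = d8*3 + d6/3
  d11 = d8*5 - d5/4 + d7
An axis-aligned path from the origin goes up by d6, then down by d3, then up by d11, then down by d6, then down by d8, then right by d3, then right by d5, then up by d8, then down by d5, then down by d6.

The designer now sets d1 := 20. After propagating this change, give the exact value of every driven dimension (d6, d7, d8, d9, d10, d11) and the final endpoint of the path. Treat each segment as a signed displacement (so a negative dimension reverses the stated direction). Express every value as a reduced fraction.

d6 = 163/12
d7 = 199/4
d8 = 10927/36
d9 = 5549/18
d10 = 8236/9
d11 = 56363/36
endpoint = (12, 27721/18)

Apply edit: d1 := 20
  d6 = d4/3 - d2 + d5*3 = 163/12
  d7 = d2 + d6*3 = 199/4
  d8 = d1*5 + d6/3 + d7*4 = 10927/36
  d9 = d8 + d4 = 5549/18
  d10 = d8*3 + d6/3 = 8236/9
  d11 = d8*5 - d5/4 + d7 = 56363/36
Walk from origin (0, 0):
  seg 1: up by d6 = 163/12 → (0, 163/12)
  seg 2: down by d3 = 5 → (0, 103/12)
  seg 3: up by d11 = 56363/36 → (0, 14168/9)
  seg 4: down by d6 = 163/12 → (0, 56183/36)
  seg 5: down by d8 = 10927/36 → (0, 11314/9)
  seg 6: right by d3 = 5 → (5, 11314/9)
  seg 7: right by d5 = 7 → (12, 11314/9)
  seg 8: up by d8 = 10927/36 → (12, 56183/36)
  seg 9: down by d5 = 7 → (12, 55931/36)
  seg 10: down by d6 = 163/12 → (12, 27721/18)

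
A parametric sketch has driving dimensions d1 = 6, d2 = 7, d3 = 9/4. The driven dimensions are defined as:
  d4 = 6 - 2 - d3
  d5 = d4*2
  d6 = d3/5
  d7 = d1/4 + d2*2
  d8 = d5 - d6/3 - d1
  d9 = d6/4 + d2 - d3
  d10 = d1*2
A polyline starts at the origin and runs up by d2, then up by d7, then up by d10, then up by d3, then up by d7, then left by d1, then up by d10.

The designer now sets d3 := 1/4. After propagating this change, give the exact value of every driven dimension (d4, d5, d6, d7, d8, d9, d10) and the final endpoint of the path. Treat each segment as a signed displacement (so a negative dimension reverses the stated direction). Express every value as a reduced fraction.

Apply edit: d3 := 1/4
  d4 = 6 - 2 - d3 = 15/4
  d5 = d4*2 = 15/2
  d6 = d3/5 = 1/20
  d7 = d1/4 + d2*2 = 31/2
  d8 = d5 - d6/3 - d1 = 89/60
  d9 = d6/4 + d2 - d3 = 541/80
  d10 = d1*2 = 12
Walk from origin (0, 0):
  seg 1: up by d2 = 7 → (0, 7)
  seg 2: up by d7 = 31/2 → (0, 45/2)
  seg 3: up by d10 = 12 → (0, 69/2)
  seg 4: up by d3 = 1/4 → (0, 139/4)
  seg 5: up by d7 = 31/2 → (0, 201/4)
  seg 6: left by d1 = 6 → (-6, 201/4)
  seg 7: up by d10 = 12 → (-6, 249/4)

d4 = 15/4
d5 = 15/2
d6 = 1/20
d7 = 31/2
d8 = 89/60
d9 = 541/80
d10 = 12
endpoint = (-6, 249/4)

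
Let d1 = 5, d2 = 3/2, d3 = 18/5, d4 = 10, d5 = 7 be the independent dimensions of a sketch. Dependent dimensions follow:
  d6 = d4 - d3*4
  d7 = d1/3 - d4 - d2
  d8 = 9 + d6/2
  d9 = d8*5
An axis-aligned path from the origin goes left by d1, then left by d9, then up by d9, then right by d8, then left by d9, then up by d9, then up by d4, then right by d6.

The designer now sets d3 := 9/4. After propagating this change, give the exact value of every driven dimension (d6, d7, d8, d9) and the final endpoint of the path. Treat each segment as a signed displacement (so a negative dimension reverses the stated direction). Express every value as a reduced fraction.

Apply edit: d3 := 9/4
  d6 = d4 - d3*4 = 1
  d7 = d1/3 - d4 - d2 = -59/6
  d8 = 9 + d6/2 = 19/2
  d9 = d8*5 = 95/2
Walk from origin (0, 0):
  seg 1: left by d1 = 5 → (-5, 0)
  seg 2: left by d9 = 95/2 → (-105/2, 0)
  seg 3: up by d9 = 95/2 → (-105/2, 95/2)
  seg 4: right by d8 = 19/2 → (-43, 95/2)
  seg 5: left by d9 = 95/2 → (-181/2, 95/2)
  seg 6: up by d9 = 95/2 → (-181/2, 95)
  seg 7: up by d4 = 10 → (-181/2, 105)
  seg 8: right by d6 = 1 → (-179/2, 105)

d6 = 1
d7 = -59/6
d8 = 19/2
d9 = 95/2
endpoint = (-179/2, 105)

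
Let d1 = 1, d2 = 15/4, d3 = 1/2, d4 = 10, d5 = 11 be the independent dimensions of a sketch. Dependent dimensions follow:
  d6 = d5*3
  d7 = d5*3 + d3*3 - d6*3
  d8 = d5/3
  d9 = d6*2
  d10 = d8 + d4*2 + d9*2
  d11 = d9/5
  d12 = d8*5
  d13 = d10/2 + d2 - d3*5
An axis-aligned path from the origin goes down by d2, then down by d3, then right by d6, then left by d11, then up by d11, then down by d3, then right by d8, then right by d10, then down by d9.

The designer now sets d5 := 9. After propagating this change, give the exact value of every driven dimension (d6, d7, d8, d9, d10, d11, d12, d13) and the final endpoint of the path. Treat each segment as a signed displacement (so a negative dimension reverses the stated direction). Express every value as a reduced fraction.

Apply edit: d5 := 9
  d6 = d5*3 = 27
  d7 = d5*3 + d3*3 - d6*3 = -105/2
  d8 = d5/3 = 3
  d9 = d6*2 = 54
  d10 = d8 + d4*2 + d9*2 = 131
  d11 = d9/5 = 54/5
  d12 = d8*5 = 15
  d13 = d10/2 + d2 - d3*5 = 267/4
Walk from origin (0, 0):
  seg 1: down by d2 = 15/4 → (0, -15/4)
  seg 2: down by d3 = 1/2 → (0, -17/4)
  seg 3: right by d6 = 27 → (27, -17/4)
  seg 4: left by d11 = 54/5 → (81/5, -17/4)
  seg 5: up by d11 = 54/5 → (81/5, 131/20)
  seg 6: down by d3 = 1/2 → (81/5, 121/20)
  seg 7: right by d8 = 3 → (96/5, 121/20)
  seg 8: right by d10 = 131 → (751/5, 121/20)
  seg 9: down by d9 = 54 → (751/5, -959/20)

d6 = 27
d7 = -105/2
d8 = 3
d9 = 54
d10 = 131
d11 = 54/5
d12 = 15
d13 = 267/4
endpoint = (751/5, -959/20)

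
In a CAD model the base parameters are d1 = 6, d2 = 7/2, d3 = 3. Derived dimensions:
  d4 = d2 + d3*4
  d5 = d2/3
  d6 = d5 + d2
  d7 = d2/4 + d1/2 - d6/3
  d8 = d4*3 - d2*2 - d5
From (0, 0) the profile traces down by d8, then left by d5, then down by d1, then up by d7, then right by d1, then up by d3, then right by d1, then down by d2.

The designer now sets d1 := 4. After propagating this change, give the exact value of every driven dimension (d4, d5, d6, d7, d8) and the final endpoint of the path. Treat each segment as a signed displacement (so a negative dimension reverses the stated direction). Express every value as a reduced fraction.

d4 = 31/2
d5 = 7/6
d6 = 14/3
d7 = 95/72
d8 = 115/3
endpoint = (41/6, -2989/72)

Apply edit: d1 := 4
  d4 = d2 + d3*4 = 31/2
  d5 = d2/3 = 7/6
  d6 = d5 + d2 = 14/3
  d7 = d2/4 + d1/2 - d6/3 = 95/72
  d8 = d4*3 - d2*2 - d5 = 115/3
Walk from origin (0, 0):
  seg 1: down by d8 = 115/3 → (0, -115/3)
  seg 2: left by d5 = 7/6 → (-7/6, -115/3)
  seg 3: down by d1 = 4 → (-7/6, -127/3)
  seg 4: up by d7 = 95/72 → (-7/6, -2953/72)
  seg 5: right by d1 = 4 → (17/6, -2953/72)
  seg 6: up by d3 = 3 → (17/6, -2737/72)
  seg 7: right by d1 = 4 → (41/6, -2737/72)
  seg 8: down by d2 = 7/2 → (41/6, -2989/72)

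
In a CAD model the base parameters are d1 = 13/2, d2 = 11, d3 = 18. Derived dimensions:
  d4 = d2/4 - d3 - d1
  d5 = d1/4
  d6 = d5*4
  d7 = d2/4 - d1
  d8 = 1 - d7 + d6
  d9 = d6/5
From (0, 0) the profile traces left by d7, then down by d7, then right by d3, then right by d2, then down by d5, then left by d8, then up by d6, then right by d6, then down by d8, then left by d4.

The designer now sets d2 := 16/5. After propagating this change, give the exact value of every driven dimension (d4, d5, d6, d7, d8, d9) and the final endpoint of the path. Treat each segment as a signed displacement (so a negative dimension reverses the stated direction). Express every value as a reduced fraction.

Apply edit: d2 := 16/5
  d4 = d2/4 - d3 - d1 = -237/10
  d5 = d1/4 = 13/8
  d6 = d5*4 = 13/2
  d7 = d2/4 - d1 = -57/10
  d8 = 1 - d7 + d6 = 66/5
  d9 = d6/5 = 13/10
Walk from origin (0, 0):
  seg 1: left by d7 = -57/10 → (57/10, 0)
  seg 2: down by d7 = -57/10 → (57/10, 57/10)
  seg 3: right by d3 = 18 → (237/10, 57/10)
  seg 4: right by d2 = 16/5 → (269/10, 57/10)
  seg 5: down by d5 = 13/8 → (269/10, 163/40)
  seg 6: left by d8 = 66/5 → (137/10, 163/40)
  seg 7: up by d6 = 13/2 → (137/10, 423/40)
  seg 8: right by d6 = 13/2 → (101/5, 423/40)
  seg 9: down by d8 = 66/5 → (101/5, -21/8)
  seg 10: left by d4 = -237/10 → (439/10, -21/8)

d4 = -237/10
d5 = 13/8
d6 = 13/2
d7 = -57/10
d8 = 66/5
d9 = 13/10
endpoint = (439/10, -21/8)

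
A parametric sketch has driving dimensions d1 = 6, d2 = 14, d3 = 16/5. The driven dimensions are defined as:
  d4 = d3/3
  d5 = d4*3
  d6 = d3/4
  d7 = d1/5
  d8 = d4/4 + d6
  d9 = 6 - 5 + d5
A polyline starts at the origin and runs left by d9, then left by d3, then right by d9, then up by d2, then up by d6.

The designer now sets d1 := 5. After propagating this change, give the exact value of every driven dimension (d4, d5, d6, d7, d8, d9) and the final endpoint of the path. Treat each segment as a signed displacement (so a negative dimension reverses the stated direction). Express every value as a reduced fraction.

Apply edit: d1 := 5
  d4 = d3/3 = 16/15
  d5 = d4*3 = 16/5
  d6 = d3/4 = 4/5
  d7 = d1/5 = 1
  d8 = d4/4 + d6 = 16/15
  d9 = 6 - 5 + d5 = 21/5
Walk from origin (0, 0):
  seg 1: left by d9 = 21/5 → (-21/5, 0)
  seg 2: left by d3 = 16/5 → (-37/5, 0)
  seg 3: right by d9 = 21/5 → (-16/5, 0)
  seg 4: up by d2 = 14 → (-16/5, 14)
  seg 5: up by d6 = 4/5 → (-16/5, 74/5)

d4 = 16/15
d5 = 16/5
d6 = 4/5
d7 = 1
d8 = 16/15
d9 = 21/5
endpoint = (-16/5, 74/5)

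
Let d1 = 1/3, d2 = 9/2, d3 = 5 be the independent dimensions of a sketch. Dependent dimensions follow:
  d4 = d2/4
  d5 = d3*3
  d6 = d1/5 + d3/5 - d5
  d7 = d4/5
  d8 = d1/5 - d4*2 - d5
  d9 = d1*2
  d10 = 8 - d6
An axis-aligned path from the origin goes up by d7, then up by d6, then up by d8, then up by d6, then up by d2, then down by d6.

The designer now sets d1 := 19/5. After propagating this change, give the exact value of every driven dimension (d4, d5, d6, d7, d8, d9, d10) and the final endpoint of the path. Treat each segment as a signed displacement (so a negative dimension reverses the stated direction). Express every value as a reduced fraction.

Apply edit: d1 := 19/5
  d4 = d2/4 = 9/8
  d5 = d3*3 = 15
  d6 = d1/5 + d3/5 - d5 = -331/25
  d7 = d4/5 = 9/40
  d8 = d1/5 - d4*2 - d5 = -1649/100
  d9 = d1*2 = 38/5
  d10 = 8 - d6 = 531/25
Walk from origin (0, 0):
  seg 1: up by d7 = 9/40 → (0, 9/40)
  seg 2: up by d6 = -331/25 → (0, -2603/200)
  seg 3: up by d8 = -1649/100 → (0, -5901/200)
  seg 4: up by d6 = -331/25 → (0, -8549/200)
  seg 5: up by d2 = 9/2 → (0, -7649/200)
  seg 6: down by d6 = -331/25 → (0, -5001/200)

d4 = 9/8
d5 = 15
d6 = -331/25
d7 = 9/40
d8 = -1649/100
d9 = 38/5
d10 = 531/25
endpoint = (0, -5001/200)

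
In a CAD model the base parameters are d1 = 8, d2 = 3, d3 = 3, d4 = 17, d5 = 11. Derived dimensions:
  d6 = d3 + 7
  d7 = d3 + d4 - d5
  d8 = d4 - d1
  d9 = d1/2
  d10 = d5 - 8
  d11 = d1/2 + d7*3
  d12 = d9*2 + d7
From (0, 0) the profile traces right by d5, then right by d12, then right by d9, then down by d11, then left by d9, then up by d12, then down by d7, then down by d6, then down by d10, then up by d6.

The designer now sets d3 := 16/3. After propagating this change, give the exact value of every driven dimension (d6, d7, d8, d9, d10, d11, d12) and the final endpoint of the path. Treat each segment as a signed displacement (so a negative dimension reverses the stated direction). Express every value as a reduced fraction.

Apply edit: d3 := 16/3
  d6 = d3 + 7 = 37/3
  d7 = d3 + d4 - d5 = 34/3
  d8 = d4 - d1 = 9
  d9 = d1/2 = 4
  d10 = d5 - 8 = 3
  d11 = d1/2 + d7*3 = 38
  d12 = d9*2 + d7 = 58/3
Walk from origin (0, 0):
  seg 1: right by d5 = 11 → (11, 0)
  seg 2: right by d12 = 58/3 → (91/3, 0)
  seg 3: right by d9 = 4 → (103/3, 0)
  seg 4: down by d11 = 38 → (103/3, -38)
  seg 5: left by d9 = 4 → (91/3, -38)
  seg 6: up by d12 = 58/3 → (91/3, -56/3)
  seg 7: down by d7 = 34/3 → (91/3, -30)
  seg 8: down by d6 = 37/3 → (91/3, -127/3)
  seg 9: down by d10 = 3 → (91/3, -136/3)
  seg 10: up by d6 = 37/3 → (91/3, -33)

d6 = 37/3
d7 = 34/3
d8 = 9
d9 = 4
d10 = 3
d11 = 38
d12 = 58/3
endpoint = (91/3, -33)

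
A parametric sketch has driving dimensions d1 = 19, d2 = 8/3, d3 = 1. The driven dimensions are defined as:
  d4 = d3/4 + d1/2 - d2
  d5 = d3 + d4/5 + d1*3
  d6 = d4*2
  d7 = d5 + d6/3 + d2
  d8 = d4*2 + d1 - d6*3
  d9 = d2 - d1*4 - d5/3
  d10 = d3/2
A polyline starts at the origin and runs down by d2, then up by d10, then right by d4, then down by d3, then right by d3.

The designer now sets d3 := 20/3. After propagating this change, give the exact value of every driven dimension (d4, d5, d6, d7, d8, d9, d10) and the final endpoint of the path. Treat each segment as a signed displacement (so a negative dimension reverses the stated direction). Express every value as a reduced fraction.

d4 = 17/2
d5 = 1961/30
d6 = 17
d7 = 737/10
d8 = -15
d9 = -8561/90
d10 = 10/3
endpoint = (91/6, -6)

Apply edit: d3 := 20/3
  d4 = d3/4 + d1/2 - d2 = 17/2
  d5 = d3 + d4/5 + d1*3 = 1961/30
  d6 = d4*2 = 17
  d7 = d5 + d6/3 + d2 = 737/10
  d8 = d4*2 + d1 - d6*3 = -15
  d9 = d2 - d1*4 - d5/3 = -8561/90
  d10 = d3/2 = 10/3
Walk from origin (0, 0):
  seg 1: down by d2 = 8/3 → (0, -8/3)
  seg 2: up by d10 = 10/3 → (0, 2/3)
  seg 3: right by d4 = 17/2 → (17/2, 2/3)
  seg 4: down by d3 = 20/3 → (17/2, -6)
  seg 5: right by d3 = 20/3 → (91/6, -6)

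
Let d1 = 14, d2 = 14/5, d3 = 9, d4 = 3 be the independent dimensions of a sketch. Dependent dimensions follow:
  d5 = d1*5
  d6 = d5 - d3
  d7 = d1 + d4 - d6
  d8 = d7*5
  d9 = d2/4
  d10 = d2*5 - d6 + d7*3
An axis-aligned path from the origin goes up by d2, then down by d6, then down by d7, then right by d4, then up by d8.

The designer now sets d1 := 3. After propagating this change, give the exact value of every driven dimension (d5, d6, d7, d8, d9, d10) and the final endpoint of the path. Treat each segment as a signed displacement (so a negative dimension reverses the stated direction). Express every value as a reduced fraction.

Apply edit: d1 := 3
  d5 = d1*5 = 15
  d6 = d5 - d3 = 6
  d7 = d1 + d4 - d6 = 0
  d8 = d7*5 = 0
  d9 = d2/4 = 7/10
  d10 = d2*5 - d6 + d7*3 = 8
Walk from origin (0, 0):
  seg 1: up by d2 = 14/5 → (0, 14/5)
  seg 2: down by d6 = 6 → (0, -16/5)
  seg 3: down by d7 = 0 → (0, -16/5)
  seg 4: right by d4 = 3 → (3, -16/5)
  seg 5: up by d8 = 0 → (3, -16/5)

d5 = 15
d6 = 6
d7 = 0
d8 = 0
d9 = 7/10
d10 = 8
endpoint = (3, -16/5)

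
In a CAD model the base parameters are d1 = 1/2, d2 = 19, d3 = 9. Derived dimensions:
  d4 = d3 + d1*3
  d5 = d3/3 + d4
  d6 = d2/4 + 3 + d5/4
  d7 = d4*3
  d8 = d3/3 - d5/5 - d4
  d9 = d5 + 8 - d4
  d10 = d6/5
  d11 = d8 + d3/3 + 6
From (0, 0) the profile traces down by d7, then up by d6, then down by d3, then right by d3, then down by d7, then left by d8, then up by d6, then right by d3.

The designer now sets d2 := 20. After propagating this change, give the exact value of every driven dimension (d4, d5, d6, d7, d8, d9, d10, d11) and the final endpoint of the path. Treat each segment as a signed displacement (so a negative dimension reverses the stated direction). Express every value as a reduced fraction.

Apply edit: d2 := 20
  d4 = d3 + d1*3 = 21/2
  d5 = d3/3 + d4 = 27/2
  d6 = d2/4 + 3 + d5/4 = 91/8
  d7 = d4*3 = 63/2
  d8 = d3/3 - d5/5 - d4 = -51/5
  d9 = d5 + 8 - d4 = 11
  d10 = d6/5 = 91/40
  d11 = d8 + d3/3 + 6 = -6/5
Walk from origin (0, 0):
  seg 1: down by d7 = 63/2 → (0, -63/2)
  seg 2: up by d6 = 91/8 → (0, -161/8)
  seg 3: down by d3 = 9 → (0, -233/8)
  seg 4: right by d3 = 9 → (9, -233/8)
  seg 5: down by d7 = 63/2 → (9, -485/8)
  seg 6: left by d8 = -51/5 → (96/5, -485/8)
  seg 7: up by d6 = 91/8 → (96/5, -197/4)
  seg 8: right by d3 = 9 → (141/5, -197/4)

d4 = 21/2
d5 = 27/2
d6 = 91/8
d7 = 63/2
d8 = -51/5
d9 = 11
d10 = 91/40
d11 = -6/5
endpoint = (141/5, -197/4)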